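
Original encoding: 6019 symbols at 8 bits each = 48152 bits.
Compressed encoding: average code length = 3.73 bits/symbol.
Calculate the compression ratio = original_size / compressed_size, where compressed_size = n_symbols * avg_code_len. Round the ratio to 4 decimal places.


original_size = n_symbols * orig_bits = 6019 * 8 = 48152 bits
compressed_size = n_symbols * avg_code_len = 6019 * 3.73 = 22450.87 bits
ratio = original_size / compressed_size = 48152 / 22450.87 = 2.1448

Compression ratio = 2.1448


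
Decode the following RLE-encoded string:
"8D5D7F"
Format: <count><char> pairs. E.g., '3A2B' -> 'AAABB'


Expanding each <count><char> pair:
  8D -> 'DDDDDDDD'
  5D -> 'DDDDD'
  7F -> 'FFFFFFF'

Decoded = DDDDDDDDDDDDDFFFFFFF


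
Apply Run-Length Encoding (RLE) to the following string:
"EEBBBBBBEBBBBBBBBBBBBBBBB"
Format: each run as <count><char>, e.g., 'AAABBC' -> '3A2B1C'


Scanning runs left to right:
  i=0: run of 'E' x 2 -> '2E'
  i=2: run of 'B' x 6 -> '6B'
  i=8: run of 'E' x 1 -> '1E'
  i=9: run of 'B' x 16 -> '16B'

RLE = 2E6B1E16B


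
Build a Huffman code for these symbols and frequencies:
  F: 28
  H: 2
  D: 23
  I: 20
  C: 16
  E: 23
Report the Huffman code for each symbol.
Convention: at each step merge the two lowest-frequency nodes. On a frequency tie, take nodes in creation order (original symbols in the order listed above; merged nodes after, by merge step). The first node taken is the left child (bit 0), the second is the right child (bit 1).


Huffman tree construction:
Step 1: Merge H(2) + C(16) = 18
Step 2: Merge (H+C)(18) + I(20) = 38
Step 3: Merge D(23) + E(23) = 46
Step 4: Merge F(28) + ((H+C)+I)(38) = 66
Step 5: Merge (D+E)(46) + (F+((H+C)+I))(66) = 112
Read each symbol's code off the tree from the root (left child = 0, right child = 1).

Codes:
  F: 10 (length 2)
  H: 1100 (length 4)
  D: 00 (length 2)
  I: 111 (length 3)
  C: 1101 (length 4)
  E: 01 (length 2)
Average code length: 280/112 = 2.5000 bits/symbol


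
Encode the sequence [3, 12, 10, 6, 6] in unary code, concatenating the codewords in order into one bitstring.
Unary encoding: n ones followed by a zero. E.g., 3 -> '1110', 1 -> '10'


Encode each number as n ones followed by a terminating 0:
  3 -> 1110 (4 bits)
  12 -> 1111111111110 (13 bits)
  10 -> 11111111110 (11 bits)
  6 -> 1111110 (7 bits)
  6 -> 1111110 (7 bits)
Total length = 4 + 13 + 11 + 7 + 7 = 42 bits.

Unary([3, 12, 10, 6, 6]) = 111011111111111101111111111011111101111110 (42 bits)


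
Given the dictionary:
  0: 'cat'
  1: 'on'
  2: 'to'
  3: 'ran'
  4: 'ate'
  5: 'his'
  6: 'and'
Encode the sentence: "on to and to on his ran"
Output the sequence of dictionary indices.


Look up each word in the dictionary:
  'on' -> 1
  'to' -> 2
  'and' -> 6
  'to' -> 2
  'on' -> 1
  'his' -> 5
  'ran' -> 3

Encoded: [1, 2, 6, 2, 1, 5, 3]


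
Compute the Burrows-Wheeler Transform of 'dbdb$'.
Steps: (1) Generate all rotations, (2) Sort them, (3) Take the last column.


Rotations (sorted):
  0: $dbdb -> last char: b
  1: b$dbd -> last char: d
  2: bdb$d -> last char: d
  3: db$db -> last char: b
  4: dbdb$ -> last char: $


BWT = bddb$


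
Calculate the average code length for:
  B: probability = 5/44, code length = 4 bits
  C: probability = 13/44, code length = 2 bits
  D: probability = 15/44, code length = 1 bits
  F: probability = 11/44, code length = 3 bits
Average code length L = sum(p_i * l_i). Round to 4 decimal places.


Weighted contributions p_i * l_i:
  B: (5/44) * 4 = 20/44
  C: (13/44) * 2 = 26/44
  D: (15/44) * 1 = 15/44
  F: (11/44) * 3 = 33/44
Sum = (20 + 26 + 15 + 33)/44 = 94/44

L = 94/44 = 2.1364 bits/symbol


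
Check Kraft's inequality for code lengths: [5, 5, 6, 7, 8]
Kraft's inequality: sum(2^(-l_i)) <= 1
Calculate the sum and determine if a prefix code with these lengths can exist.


Sum = 2^(-5) + 2^(-5) + 2^(-6) + 2^(-7) + 2^(-8)
    = 0.03125 + 0.03125 + 0.015625 + 0.0078125 + 0.00390625
    = 23/256 = 0.08984375
Since 0.08984375 <= 1, Kraft's inequality IS satisfied.
A prefix code with these lengths CAN exist.

Kraft sum = 0.08984375. Satisfied.


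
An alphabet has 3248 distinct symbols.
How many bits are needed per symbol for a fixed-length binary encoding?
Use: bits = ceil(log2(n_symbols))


log2(3248) = 11.6653
Bracket: 2^11 = 2048 < 3248 <= 2^12 = 4096
So ceil(log2(3248)) = 12

bits = ceil(log2(3248)) = ceil(11.6653) = 12 bits


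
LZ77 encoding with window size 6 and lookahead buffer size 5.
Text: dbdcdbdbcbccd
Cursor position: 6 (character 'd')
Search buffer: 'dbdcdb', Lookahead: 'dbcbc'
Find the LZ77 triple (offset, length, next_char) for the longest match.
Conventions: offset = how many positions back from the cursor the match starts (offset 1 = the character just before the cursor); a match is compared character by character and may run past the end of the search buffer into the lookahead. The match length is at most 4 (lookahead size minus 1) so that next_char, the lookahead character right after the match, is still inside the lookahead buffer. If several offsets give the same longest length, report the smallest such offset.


Try each offset into the search buffer:
  offset=1 (pos 5, char 'b'): match length 0
  offset=2 (pos 4, char 'd'): match length 2
  offset=3 (pos 3, char 'c'): match length 0
  offset=4 (pos 2, char 'd'): match length 1
  offset=5 (pos 1, char 'b'): match length 0
  offset=6 (pos 0, char 'd'): match length 2
Longest match has length 2, found at offsets 2, 6; take the smallest, offset 2.
next_char = character at position 6 + 2 = 8 -> 'c'

Best match: offset=2, length=2 (matching 'db' starting at position 4)
LZ77 triple: (2, 2, 'c')


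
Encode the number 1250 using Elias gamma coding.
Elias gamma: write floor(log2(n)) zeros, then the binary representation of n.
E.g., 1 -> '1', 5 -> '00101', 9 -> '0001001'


num_bits = floor(log2(1250)) + 1 = 11
leading_zeros = num_bits - 1 = 10
binary(1250) = 10011100010

Elias gamma(1250) = '0000000000' + '10011100010' = 000000000010011100010 (21 bits)


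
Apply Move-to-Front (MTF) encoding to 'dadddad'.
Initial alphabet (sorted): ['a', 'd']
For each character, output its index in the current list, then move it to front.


MTF encoding:
'd': index 1 in ['a', 'd'] -> ['d', 'a']
'a': index 1 in ['d', 'a'] -> ['a', 'd']
'd': index 1 in ['a', 'd'] -> ['d', 'a']
'd': index 0 in ['d', 'a'] -> ['d', 'a']
'd': index 0 in ['d', 'a'] -> ['d', 'a']
'a': index 1 in ['d', 'a'] -> ['a', 'd']
'd': index 1 in ['a', 'd'] -> ['d', 'a']


Output: [1, 1, 1, 0, 0, 1, 1]


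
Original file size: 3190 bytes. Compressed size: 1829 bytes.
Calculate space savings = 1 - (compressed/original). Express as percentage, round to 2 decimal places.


ratio = compressed/original = 1829/3190 = 0.573354
savings = 1 - ratio = 1 - 0.573354 = 0.426646
as a percentage: 0.426646 * 100 = 42.66%

Space savings = 1 - 1829/3190 = 42.66%


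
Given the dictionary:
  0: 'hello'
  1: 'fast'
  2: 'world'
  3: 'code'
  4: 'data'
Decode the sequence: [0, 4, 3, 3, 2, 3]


Look up each index in the dictionary:
  0 -> 'hello'
  4 -> 'data'
  3 -> 'code'
  3 -> 'code'
  2 -> 'world'
  3 -> 'code'

Decoded: "hello data code code world code"


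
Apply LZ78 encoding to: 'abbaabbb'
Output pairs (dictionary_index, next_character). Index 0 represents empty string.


LZ78 encoding steps:
Dictionary: {0: ''}
Step 1: w='' (idx 0), next='a' -> output (0, 'a'), add 'a' as idx 1
Step 2: w='' (idx 0), next='b' -> output (0, 'b'), add 'b' as idx 2
Step 3: w='b' (idx 2), next='a' -> output (2, 'a'), add 'ba' as idx 3
Step 4: w='a' (idx 1), next='b' -> output (1, 'b'), add 'ab' as idx 4
Step 5: w='b' (idx 2), next='b' -> output (2, 'b'), add 'bb' as idx 5


Encoded: [(0, 'a'), (0, 'b'), (2, 'a'), (1, 'b'), (2, 'b')]


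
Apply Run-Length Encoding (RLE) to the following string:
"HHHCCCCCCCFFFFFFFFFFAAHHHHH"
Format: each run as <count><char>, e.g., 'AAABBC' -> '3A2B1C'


Scanning runs left to right:
  i=0: run of 'H' x 3 -> '3H'
  i=3: run of 'C' x 7 -> '7C'
  i=10: run of 'F' x 10 -> '10F'
  i=20: run of 'A' x 2 -> '2A'
  i=22: run of 'H' x 5 -> '5H'

RLE = 3H7C10F2A5H


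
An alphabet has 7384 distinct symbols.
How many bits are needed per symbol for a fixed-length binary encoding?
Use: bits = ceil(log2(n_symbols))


log2(7384) = 12.8502
Bracket: 2^12 = 4096 < 7384 <= 2^13 = 8192
So ceil(log2(7384)) = 13

bits = ceil(log2(7384)) = ceil(12.8502) = 13 bits


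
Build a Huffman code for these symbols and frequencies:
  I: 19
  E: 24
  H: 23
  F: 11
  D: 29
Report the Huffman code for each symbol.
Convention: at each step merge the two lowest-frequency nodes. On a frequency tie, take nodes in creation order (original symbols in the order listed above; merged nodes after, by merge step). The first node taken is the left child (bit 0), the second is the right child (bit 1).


Huffman tree construction:
Step 1: Merge F(11) + I(19) = 30
Step 2: Merge H(23) + E(24) = 47
Step 3: Merge D(29) + (F+I)(30) = 59
Step 4: Merge (H+E)(47) + (D+(F+I))(59) = 106
Read each symbol's code off the tree from the root (left child = 0, right child = 1).

Codes:
  I: 111 (length 3)
  E: 01 (length 2)
  H: 00 (length 2)
  F: 110 (length 3)
  D: 10 (length 2)
Average code length: 242/106 = 2.2830 bits/symbol


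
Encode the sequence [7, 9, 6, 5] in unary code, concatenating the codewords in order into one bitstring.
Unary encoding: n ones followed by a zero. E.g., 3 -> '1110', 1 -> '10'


Encode each number as n ones followed by a terminating 0:
  7 -> 11111110 (8 bits)
  9 -> 1111111110 (10 bits)
  6 -> 1111110 (7 bits)
  5 -> 111110 (6 bits)
Total length = 8 + 10 + 7 + 6 = 31 bits.

Unary([7, 9, 6, 5]) = 1111111011111111101111110111110 (31 bits)


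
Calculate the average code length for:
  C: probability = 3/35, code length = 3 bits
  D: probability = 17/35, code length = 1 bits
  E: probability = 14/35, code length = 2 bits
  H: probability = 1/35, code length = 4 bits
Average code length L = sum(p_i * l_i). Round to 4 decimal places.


Weighted contributions p_i * l_i:
  C: (3/35) * 3 = 9/35
  D: (17/35) * 1 = 17/35
  E: (14/35) * 2 = 28/35
  H: (1/35) * 4 = 4/35
Sum = (9 + 17 + 28 + 4)/35 = 58/35

L = 58/35 = 1.6571 bits/symbol


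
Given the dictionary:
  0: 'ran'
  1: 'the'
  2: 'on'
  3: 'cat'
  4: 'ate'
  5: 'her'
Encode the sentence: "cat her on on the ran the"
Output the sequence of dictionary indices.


Look up each word in the dictionary:
  'cat' -> 3
  'her' -> 5
  'on' -> 2
  'on' -> 2
  'the' -> 1
  'ran' -> 0
  'the' -> 1

Encoded: [3, 5, 2, 2, 1, 0, 1]


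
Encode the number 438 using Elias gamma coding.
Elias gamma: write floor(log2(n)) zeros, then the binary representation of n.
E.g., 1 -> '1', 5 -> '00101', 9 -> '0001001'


num_bits = floor(log2(438)) + 1 = 9
leading_zeros = num_bits - 1 = 8
binary(438) = 110110110

Elias gamma(438) = '00000000' + '110110110' = 00000000110110110 (17 bits)


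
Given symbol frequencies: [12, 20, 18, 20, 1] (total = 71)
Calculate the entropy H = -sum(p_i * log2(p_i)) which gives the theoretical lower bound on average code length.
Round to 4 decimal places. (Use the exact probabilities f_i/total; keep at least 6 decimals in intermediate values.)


Per-symbol terms -p_i * log2(p_i) with p_i = f_i/71:
  p = 12/71 = 0.169014: log2(p) = -2.564785, -p*log2(p) = 0.433485
  p = 20/71 = 0.281690: log2(p) = -1.827819, -p*log2(p) = 0.514879
  p = 18/71 = 0.253521: log2(p) = -1.979822, -p*log2(p) = 0.501927
  p = 20/71 = 0.281690: log2(p) = -1.827819, -p*log2(p) = 0.514879
  p = 1/71 = 0.014085: log2(p) = -6.149747, -p*log2(p) = 0.086616
H = 0.433485 + 0.514879 + 0.501927 + 0.514879 + 0.086616 = 2.051786

H = 2.0518 bits/symbol


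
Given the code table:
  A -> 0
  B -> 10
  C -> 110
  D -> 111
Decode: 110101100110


Decoding:
110 -> C
10 -> B
110 -> C
0 -> A
110 -> C


Result: CBCAC


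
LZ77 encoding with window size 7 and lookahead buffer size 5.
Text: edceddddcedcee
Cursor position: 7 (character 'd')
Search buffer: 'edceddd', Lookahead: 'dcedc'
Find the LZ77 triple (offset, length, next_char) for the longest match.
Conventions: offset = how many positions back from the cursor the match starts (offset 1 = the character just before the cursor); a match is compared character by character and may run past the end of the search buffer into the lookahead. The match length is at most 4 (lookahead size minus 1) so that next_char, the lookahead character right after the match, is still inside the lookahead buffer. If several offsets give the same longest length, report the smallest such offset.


Try each offset into the search buffer:
  offset=1 (pos 6, char 'd'): match length 1
  offset=2 (pos 5, char 'd'): match length 1
  offset=3 (pos 4, char 'd'): match length 1
  offset=4 (pos 3, char 'e'): match length 0
  offset=5 (pos 2, char 'c'): match length 0
  offset=6 (pos 1, char 'd'): match length 4
  offset=7 (pos 0, char 'e'): match length 0
Longest match has length 4 at offset 6.
next_char = character at position 7 + 4 = 11 -> 'c'

Best match: offset=6, length=4 (matching 'dced' starting at position 1)
LZ77 triple: (6, 4, 'c')


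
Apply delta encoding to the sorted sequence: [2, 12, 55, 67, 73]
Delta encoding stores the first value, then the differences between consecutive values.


First value: 2
Deltas:
  12 - 2 = 10
  55 - 12 = 43
  67 - 55 = 12
  73 - 67 = 6


Delta encoded: [2, 10, 43, 12, 6]


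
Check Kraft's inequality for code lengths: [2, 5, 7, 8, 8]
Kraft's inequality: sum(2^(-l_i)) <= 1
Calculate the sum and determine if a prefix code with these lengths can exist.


Sum = 2^(-2) + 2^(-5) + 2^(-7) + 2^(-8) + 2^(-8)
    = 0.25 + 0.03125 + 0.0078125 + 0.00390625 + 0.00390625
    = 76/256 = 0.296875
Since 0.296875 <= 1, Kraft's inequality IS satisfied.
A prefix code with these lengths CAN exist.

Kraft sum = 0.296875. Satisfied.


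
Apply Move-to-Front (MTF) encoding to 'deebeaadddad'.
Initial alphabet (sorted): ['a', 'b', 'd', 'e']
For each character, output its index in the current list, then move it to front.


MTF encoding:
'd': index 2 in ['a', 'b', 'd', 'e'] -> ['d', 'a', 'b', 'e']
'e': index 3 in ['d', 'a', 'b', 'e'] -> ['e', 'd', 'a', 'b']
'e': index 0 in ['e', 'd', 'a', 'b'] -> ['e', 'd', 'a', 'b']
'b': index 3 in ['e', 'd', 'a', 'b'] -> ['b', 'e', 'd', 'a']
'e': index 1 in ['b', 'e', 'd', 'a'] -> ['e', 'b', 'd', 'a']
'a': index 3 in ['e', 'b', 'd', 'a'] -> ['a', 'e', 'b', 'd']
'a': index 0 in ['a', 'e', 'b', 'd'] -> ['a', 'e', 'b', 'd']
'd': index 3 in ['a', 'e', 'b', 'd'] -> ['d', 'a', 'e', 'b']
'd': index 0 in ['d', 'a', 'e', 'b'] -> ['d', 'a', 'e', 'b']
'd': index 0 in ['d', 'a', 'e', 'b'] -> ['d', 'a', 'e', 'b']
'a': index 1 in ['d', 'a', 'e', 'b'] -> ['a', 'd', 'e', 'b']
'd': index 1 in ['a', 'd', 'e', 'b'] -> ['d', 'a', 'e', 'b']


Output: [2, 3, 0, 3, 1, 3, 0, 3, 0, 0, 1, 1]


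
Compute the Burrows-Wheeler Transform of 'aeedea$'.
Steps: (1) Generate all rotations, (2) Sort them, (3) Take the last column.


Rotations (sorted):
  0: $aeedea -> last char: a
  1: a$aeede -> last char: e
  2: aeedea$ -> last char: $
  3: dea$aee -> last char: e
  4: ea$aeed -> last char: d
  5: edea$ae -> last char: e
  6: eedea$a -> last char: a


BWT = ae$edea


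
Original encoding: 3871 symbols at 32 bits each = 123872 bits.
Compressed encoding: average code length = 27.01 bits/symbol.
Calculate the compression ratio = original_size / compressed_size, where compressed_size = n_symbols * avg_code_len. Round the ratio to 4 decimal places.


original_size = n_symbols * orig_bits = 3871 * 32 = 123872 bits
compressed_size = n_symbols * avg_code_len = 3871 * 27.01 = 104555.71 bits
ratio = original_size / compressed_size = 123872 / 104555.71 = 1.1847

Compression ratio = 1.1847


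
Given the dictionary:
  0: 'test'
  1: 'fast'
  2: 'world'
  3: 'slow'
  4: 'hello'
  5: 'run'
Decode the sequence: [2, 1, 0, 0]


Look up each index in the dictionary:
  2 -> 'world'
  1 -> 'fast'
  0 -> 'test'
  0 -> 'test'

Decoded: "world fast test test"


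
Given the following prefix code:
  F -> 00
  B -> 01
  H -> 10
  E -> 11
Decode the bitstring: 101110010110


Decoding step by step:
Bits 10 -> H
Bits 11 -> E
Bits 10 -> H
Bits 01 -> B
Bits 01 -> B
Bits 10 -> H


Decoded message: HEHBBH


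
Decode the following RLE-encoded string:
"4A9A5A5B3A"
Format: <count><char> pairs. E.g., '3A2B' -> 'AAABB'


Expanding each <count><char> pair:
  4A -> 'AAAA'
  9A -> 'AAAAAAAAA'
  5A -> 'AAAAA'
  5B -> 'BBBBB'
  3A -> 'AAA'

Decoded = AAAAAAAAAAAAAAAAAABBBBBAAA


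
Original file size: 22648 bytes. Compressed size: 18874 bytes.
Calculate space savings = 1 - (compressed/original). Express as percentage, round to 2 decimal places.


ratio = compressed/original = 18874/22648 = 0.833363
savings = 1 - ratio = 1 - 0.833363 = 0.166637
as a percentage: 0.166637 * 100 = 16.66%

Space savings = 1 - 18874/22648 = 16.66%


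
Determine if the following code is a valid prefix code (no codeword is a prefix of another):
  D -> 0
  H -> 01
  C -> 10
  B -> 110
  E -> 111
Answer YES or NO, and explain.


Checking each pair (does one codeword prefix another?):
  D='0' vs H='01': prefix -- VIOLATION

NO -- this is NOT a valid prefix code. D (0) is a prefix of H (01).


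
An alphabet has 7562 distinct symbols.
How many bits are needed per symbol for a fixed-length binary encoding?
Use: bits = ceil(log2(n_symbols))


log2(7562) = 12.8846
Bracket: 2^12 = 4096 < 7562 <= 2^13 = 8192
So ceil(log2(7562)) = 13

bits = ceil(log2(7562)) = ceil(12.8846) = 13 bits


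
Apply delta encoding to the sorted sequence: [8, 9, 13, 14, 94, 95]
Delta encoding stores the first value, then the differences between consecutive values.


First value: 8
Deltas:
  9 - 8 = 1
  13 - 9 = 4
  14 - 13 = 1
  94 - 14 = 80
  95 - 94 = 1


Delta encoded: [8, 1, 4, 1, 80, 1]


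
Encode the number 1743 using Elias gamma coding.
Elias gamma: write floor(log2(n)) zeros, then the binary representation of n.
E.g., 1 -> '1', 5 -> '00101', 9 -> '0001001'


num_bits = floor(log2(1743)) + 1 = 11
leading_zeros = num_bits - 1 = 10
binary(1743) = 11011001111

Elias gamma(1743) = '0000000000' + '11011001111' = 000000000011011001111 (21 bits)


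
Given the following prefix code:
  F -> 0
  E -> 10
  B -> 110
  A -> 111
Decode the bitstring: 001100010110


Decoding step by step:
Bits 0 -> F
Bits 0 -> F
Bits 110 -> B
Bits 0 -> F
Bits 0 -> F
Bits 10 -> E
Bits 110 -> B


Decoded message: FFBFFEB


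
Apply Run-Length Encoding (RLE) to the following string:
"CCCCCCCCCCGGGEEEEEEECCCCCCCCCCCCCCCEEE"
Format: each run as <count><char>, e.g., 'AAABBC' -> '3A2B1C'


Scanning runs left to right:
  i=0: run of 'C' x 10 -> '10C'
  i=10: run of 'G' x 3 -> '3G'
  i=13: run of 'E' x 7 -> '7E'
  i=20: run of 'C' x 15 -> '15C'
  i=35: run of 'E' x 3 -> '3E'

RLE = 10C3G7E15C3E


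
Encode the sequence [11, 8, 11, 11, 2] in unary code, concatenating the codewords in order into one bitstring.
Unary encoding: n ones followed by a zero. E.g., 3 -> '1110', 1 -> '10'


Encode each number as n ones followed by a terminating 0:
  11 -> 111111111110 (12 bits)
  8 -> 111111110 (9 bits)
  11 -> 111111111110 (12 bits)
  11 -> 111111111110 (12 bits)
  2 -> 110 (3 bits)
Total length = 12 + 9 + 12 + 12 + 3 = 48 bits.

Unary([11, 8, 11, 11, 2]) = 111111111110111111110111111111110111111111110110 (48 bits)


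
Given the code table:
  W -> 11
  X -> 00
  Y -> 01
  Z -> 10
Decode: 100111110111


Decoding:
10 -> Z
01 -> Y
11 -> W
11 -> W
01 -> Y
11 -> W


Result: ZYWWYW


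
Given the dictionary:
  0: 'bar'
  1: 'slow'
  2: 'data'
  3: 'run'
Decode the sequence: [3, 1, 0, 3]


Look up each index in the dictionary:
  3 -> 'run'
  1 -> 'slow'
  0 -> 'bar'
  3 -> 'run'

Decoded: "run slow bar run"


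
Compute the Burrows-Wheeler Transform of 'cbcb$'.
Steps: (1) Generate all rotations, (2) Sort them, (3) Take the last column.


Rotations (sorted):
  0: $cbcb -> last char: b
  1: b$cbc -> last char: c
  2: bcb$c -> last char: c
  3: cb$cb -> last char: b
  4: cbcb$ -> last char: $


BWT = bccb$


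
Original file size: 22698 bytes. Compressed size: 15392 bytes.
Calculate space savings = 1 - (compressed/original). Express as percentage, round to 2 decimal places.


ratio = compressed/original = 15392/22698 = 0.678121
savings = 1 - ratio = 1 - 0.678121 = 0.321879
as a percentage: 0.321879 * 100 = 32.19%

Space savings = 1 - 15392/22698 = 32.19%


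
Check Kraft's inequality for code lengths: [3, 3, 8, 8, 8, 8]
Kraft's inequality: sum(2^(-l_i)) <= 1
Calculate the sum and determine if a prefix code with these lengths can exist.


Sum = 2^(-3) + 2^(-3) + 2^(-8) + 2^(-8) + 2^(-8) + 2^(-8)
    = 0.125 + 0.125 + 0.00390625 + 0.00390625 + 0.00390625 + 0.00390625
    = 68/256 = 0.265625
Since 0.265625 <= 1, Kraft's inequality IS satisfied.
A prefix code with these lengths CAN exist.

Kraft sum = 0.265625. Satisfied.


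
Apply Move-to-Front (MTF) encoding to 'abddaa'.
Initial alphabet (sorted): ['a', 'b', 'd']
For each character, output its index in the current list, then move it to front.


MTF encoding:
'a': index 0 in ['a', 'b', 'd'] -> ['a', 'b', 'd']
'b': index 1 in ['a', 'b', 'd'] -> ['b', 'a', 'd']
'd': index 2 in ['b', 'a', 'd'] -> ['d', 'b', 'a']
'd': index 0 in ['d', 'b', 'a'] -> ['d', 'b', 'a']
'a': index 2 in ['d', 'b', 'a'] -> ['a', 'd', 'b']
'a': index 0 in ['a', 'd', 'b'] -> ['a', 'd', 'b']


Output: [0, 1, 2, 0, 2, 0]


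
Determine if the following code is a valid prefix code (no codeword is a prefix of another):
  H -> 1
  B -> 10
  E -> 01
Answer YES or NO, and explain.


Checking each pair (does one codeword prefix another?):
  H='1' vs B='10': prefix -- VIOLATION

NO -- this is NOT a valid prefix code. H (1) is a prefix of B (10).


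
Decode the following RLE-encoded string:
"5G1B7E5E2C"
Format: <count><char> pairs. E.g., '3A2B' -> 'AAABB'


Expanding each <count><char> pair:
  5G -> 'GGGGG'
  1B -> 'B'
  7E -> 'EEEEEEE'
  5E -> 'EEEEE'
  2C -> 'CC'

Decoded = GGGGGBEEEEEEEEEEEECC


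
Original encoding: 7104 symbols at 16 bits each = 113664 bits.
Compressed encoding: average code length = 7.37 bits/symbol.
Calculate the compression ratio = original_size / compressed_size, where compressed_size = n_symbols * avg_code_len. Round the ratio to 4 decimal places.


original_size = n_symbols * orig_bits = 7104 * 16 = 113664 bits
compressed_size = n_symbols * avg_code_len = 7104 * 7.37 = 52356.48 bits
ratio = original_size / compressed_size = 113664 / 52356.48 = 2.171

Compression ratio = 2.171


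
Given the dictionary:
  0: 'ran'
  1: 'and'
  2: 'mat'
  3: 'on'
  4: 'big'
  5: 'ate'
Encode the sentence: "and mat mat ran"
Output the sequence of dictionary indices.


Look up each word in the dictionary:
  'and' -> 1
  'mat' -> 2
  'mat' -> 2
  'ran' -> 0

Encoded: [1, 2, 2, 0]


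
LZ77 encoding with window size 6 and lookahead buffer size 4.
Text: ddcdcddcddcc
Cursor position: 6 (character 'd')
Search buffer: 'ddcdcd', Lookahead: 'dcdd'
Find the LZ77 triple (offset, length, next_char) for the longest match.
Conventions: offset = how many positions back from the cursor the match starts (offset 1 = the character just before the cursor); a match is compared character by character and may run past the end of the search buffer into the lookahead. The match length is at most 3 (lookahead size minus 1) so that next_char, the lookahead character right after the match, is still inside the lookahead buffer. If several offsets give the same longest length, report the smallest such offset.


Try each offset into the search buffer:
  offset=1 (pos 5, char 'd'): match length 1
  offset=2 (pos 4, char 'c'): match length 0
  offset=3 (pos 3, char 'd'): match length 3
  offset=4 (pos 2, char 'c'): match length 0
  offset=5 (pos 1, char 'd'): match length 3
  offset=6 (pos 0, char 'd'): match length 1
Longest match has length 3, found at offsets 3, 5; take the smallest, offset 3.
next_char = character at position 6 + 3 = 9 -> 'd'

Best match: offset=3, length=3 (matching 'dcd' starting at position 3)
LZ77 triple: (3, 3, 'd')


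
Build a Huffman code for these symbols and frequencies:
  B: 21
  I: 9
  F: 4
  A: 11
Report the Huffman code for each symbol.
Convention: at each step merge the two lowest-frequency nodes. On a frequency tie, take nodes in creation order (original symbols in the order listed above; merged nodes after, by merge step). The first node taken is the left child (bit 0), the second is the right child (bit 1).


Huffman tree construction:
Step 1: Merge F(4) + I(9) = 13
Step 2: Merge A(11) + (F+I)(13) = 24
Step 3: Merge B(21) + (A+(F+I))(24) = 45
Read each symbol's code off the tree from the root (left child = 0, right child = 1).

Codes:
  B: 0 (length 1)
  I: 111 (length 3)
  F: 110 (length 3)
  A: 10 (length 2)
Average code length: 82/45 = 1.8222 bits/symbol


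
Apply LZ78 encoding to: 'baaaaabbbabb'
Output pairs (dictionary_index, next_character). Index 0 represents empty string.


LZ78 encoding steps:
Dictionary: {0: ''}
Step 1: w='' (idx 0), next='b' -> output (0, 'b'), add 'b' as idx 1
Step 2: w='' (idx 0), next='a' -> output (0, 'a'), add 'a' as idx 2
Step 3: w='a' (idx 2), next='a' -> output (2, 'a'), add 'aa' as idx 3
Step 4: w='aa' (idx 3), next='b' -> output (3, 'b'), add 'aab' as idx 4
Step 5: w='b' (idx 1), next='b' -> output (1, 'b'), add 'bb' as idx 5
Step 6: w='a' (idx 2), next='b' -> output (2, 'b'), add 'ab' as idx 6
Step 7: w='b' (idx 1), end of input -> output (1, '')


Encoded: [(0, 'b'), (0, 'a'), (2, 'a'), (3, 'b'), (1, 'b'), (2, 'b'), (1, '')]


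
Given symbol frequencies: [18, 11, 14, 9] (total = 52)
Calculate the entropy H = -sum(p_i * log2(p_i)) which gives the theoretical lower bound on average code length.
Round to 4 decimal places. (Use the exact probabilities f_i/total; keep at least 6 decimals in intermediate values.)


Per-symbol terms -p_i * log2(p_i) with p_i = f_i/52:
  p = 18/52 = 0.346154: log2(p) = -1.530515, -p*log2(p) = 0.529794
  p = 11/52 = 0.211538: log2(p) = -2.241008, -p*log2(p) = 0.474059
  p = 14/52 = 0.269231: log2(p) = -1.893085, -p*log2(p) = 0.509677
  p = 9/52 = 0.173077: log2(p) = -2.530515, -p*log2(p) = 0.437974
H = 0.529794 + 0.474059 + 0.509677 + 0.437974 = 1.951504

H = 1.9515 bits/symbol


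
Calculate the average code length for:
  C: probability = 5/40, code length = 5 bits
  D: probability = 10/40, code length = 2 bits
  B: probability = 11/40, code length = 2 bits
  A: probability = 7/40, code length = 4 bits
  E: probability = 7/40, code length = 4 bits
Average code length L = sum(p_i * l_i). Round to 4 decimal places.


Weighted contributions p_i * l_i:
  C: (5/40) * 5 = 25/40
  D: (10/40) * 2 = 20/40
  B: (11/40) * 2 = 22/40
  A: (7/40) * 4 = 28/40
  E: (7/40) * 4 = 28/40
Sum = (25 + 20 + 22 + 28 + 28)/40 = 123/40

L = 123/40 = 3.0750 bits/symbol


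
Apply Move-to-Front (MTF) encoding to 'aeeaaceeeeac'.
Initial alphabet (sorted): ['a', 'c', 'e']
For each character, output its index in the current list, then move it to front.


MTF encoding:
'a': index 0 in ['a', 'c', 'e'] -> ['a', 'c', 'e']
'e': index 2 in ['a', 'c', 'e'] -> ['e', 'a', 'c']
'e': index 0 in ['e', 'a', 'c'] -> ['e', 'a', 'c']
'a': index 1 in ['e', 'a', 'c'] -> ['a', 'e', 'c']
'a': index 0 in ['a', 'e', 'c'] -> ['a', 'e', 'c']
'c': index 2 in ['a', 'e', 'c'] -> ['c', 'a', 'e']
'e': index 2 in ['c', 'a', 'e'] -> ['e', 'c', 'a']
'e': index 0 in ['e', 'c', 'a'] -> ['e', 'c', 'a']
'e': index 0 in ['e', 'c', 'a'] -> ['e', 'c', 'a']
'e': index 0 in ['e', 'c', 'a'] -> ['e', 'c', 'a']
'a': index 2 in ['e', 'c', 'a'] -> ['a', 'e', 'c']
'c': index 2 in ['a', 'e', 'c'] -> ['c', 'a', 'e']


Output: [0, 2, 0, 1, 0, 2, 2, 0, 0, 0, 2, 2]


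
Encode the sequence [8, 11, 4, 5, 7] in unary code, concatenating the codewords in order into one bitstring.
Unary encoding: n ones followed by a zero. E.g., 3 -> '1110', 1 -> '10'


Encode each number as n ones followed by a terminating 0:
  8 -> 111111110 (9 bits)
  11 -> 111111111110 (12 bits)
  4 -> 11110 (5 bits)
  5 -> 111110 (6 bits)
  7 -> 11111110 (8 bits)
Total length = 9 + 12 + 5 + 6 + 8 = 40 bits.

Unary([8, 11, 4, 5, 7]) = 1111111101111111111101111011111011111110 (40 bits)


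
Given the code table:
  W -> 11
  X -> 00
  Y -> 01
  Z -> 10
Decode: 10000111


Decoding:
10 -> Z
00 -> X
01 -> Y
11 -> W


Result: ZXYW


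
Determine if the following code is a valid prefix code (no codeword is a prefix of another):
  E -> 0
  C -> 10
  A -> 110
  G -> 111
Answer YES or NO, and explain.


Checking each pair (does one codeword prefix another?):
  E='0' vs C='10': no prefix
  E='0' vs A='110': no prefix
  E='0' vs G='111': no prefix
  C='10' vs E='0': no prefix
  C='10' vs A='110': no prefix
  C='10' vs G='111': no prefix
  A='110' vs E='0': no prefix
  A='110' vs C='10': no prefix
  A='110' vs G='111': no prefix
  G='111' vs E='0': no prefix
  G='111' vs C='10': no prefix
  G='111' vs A='110': no prefix
No violation found over all pairs.

YES -- this is a valid prefix code. No codeword is a prefix of any other codeword.


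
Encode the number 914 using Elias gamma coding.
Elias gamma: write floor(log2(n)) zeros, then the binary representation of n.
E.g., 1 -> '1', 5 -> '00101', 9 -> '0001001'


num_bits = floor(log2(914)) + 1 = 10
leading_zeros = num_bits - 1 = 9
binary(914) = 1110010010

Elias gamma(914) = '000000000' + '1110010010' = 0000000001110010010 (19 bits)


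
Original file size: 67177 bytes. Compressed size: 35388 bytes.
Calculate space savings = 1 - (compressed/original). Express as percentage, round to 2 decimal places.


ratio = compressed/original = 35388/67177 = 0.526787
savings = 1 - ratio = 1 - 0.526787 = 0.473213
as a percentage: 0.473213 * 100 = 47.32%

Space savings = 1 - 35388/67177 = 47.32%


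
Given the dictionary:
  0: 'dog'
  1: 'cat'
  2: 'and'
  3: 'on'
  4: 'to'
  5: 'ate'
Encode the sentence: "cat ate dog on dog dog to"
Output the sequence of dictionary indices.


Look up each word in the dictionary:
  'cat' -> 1
  'ate' -> 5
  'dog' -> 0
  'on' -> 3
  'dog' -> 0
  'dog' -> 0
  'to' -> 4

Encoded: [1, 5, 0, 3, 0, 0, 4]


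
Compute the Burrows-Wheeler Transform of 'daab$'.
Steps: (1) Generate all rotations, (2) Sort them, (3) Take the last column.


Rotations (sorted):
  0: $daab -> last char: b
  1: aab$d -> last char: d
  2: ab$da -> last char: a
  3: b$daa -> last char: a
  4: daab$ -> last char: $


BWT = bdaa$


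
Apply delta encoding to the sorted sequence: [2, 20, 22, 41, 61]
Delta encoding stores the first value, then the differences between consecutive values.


First value: 2
Deltas:
  20 - 2 = 18
  22 - 20 = 2
  41 - 22 = 19
  61 - 41 = 20


Delta encoded: [2, 18, 2, 19, 20]


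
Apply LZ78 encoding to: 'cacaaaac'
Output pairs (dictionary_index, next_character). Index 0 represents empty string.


LZ78 encoding steps:
Dictionary: {0: ''}
Step 1: w='' (idx 0), next='c' -> output (0, 'c'), add 'c' as idx 1
Step 2: w='' (idx 0), next='a' -> output (0, 'a'), add 'a' as idx 2
Step 3: w='c' (idx 1), next='a' -> output (1, 'a'), add 'ca' as idx 3
Step 4: w='a' (idx 2), next='a' -> output (2, 'a'), add 'aa' as idx 4
Step 5: w='a' (idx 2), next='c' -> output (2, 'c'), add 'ac' as idx 5


Encoded: [(0, 'c'), (0, 'a'), (1, 'a'), (2, 'a'), (2, 'c')]


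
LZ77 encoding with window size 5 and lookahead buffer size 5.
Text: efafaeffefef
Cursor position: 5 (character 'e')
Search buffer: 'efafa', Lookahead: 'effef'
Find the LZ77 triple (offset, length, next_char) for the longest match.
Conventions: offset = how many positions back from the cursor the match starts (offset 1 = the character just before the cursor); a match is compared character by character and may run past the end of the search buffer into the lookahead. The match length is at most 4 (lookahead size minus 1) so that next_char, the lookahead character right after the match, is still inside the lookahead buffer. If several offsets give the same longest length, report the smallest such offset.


Try each offset into the search buffer:
  offset=1 (pos 4, char 'a'): match length 0
  offset=2 (pos 3, char 'f'): match length 0
  offset=3 (pos 2, char 'a'): match length 0
  offset=4 (pos 1, char 'f'): match length 0
  offset=5 (pos 0, char 'e'): match length 2
Longest match has length 2 at offset 5.
next_char = character at position 5 + 2 = 7 -> 'f'

Best match: offset=5, length=2 (matching 'ef' starting at position 0)
LZ77 triple: (5, 2, 'f')


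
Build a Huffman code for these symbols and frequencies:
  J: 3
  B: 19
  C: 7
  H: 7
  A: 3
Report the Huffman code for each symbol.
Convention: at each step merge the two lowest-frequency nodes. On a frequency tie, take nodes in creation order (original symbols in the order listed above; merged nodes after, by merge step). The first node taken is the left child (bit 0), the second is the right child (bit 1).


Huffman tree construction:
Step 1: Merge J(3) + A(3) = 6
Step 2: Merge (J+A)(6) + C(7) = 13
Step 3: Merge H(7) + ((J+A)+C)(13) = 20
Step 4: Merge B(19) + (H+((J+A)+C))(20) = 39
Read each symbol's code off the tree from the root (left child = 0, right child = 1).

Codes:
  J: 1100 (length 4)
  B: 0 (length 1)
  C: 111 (length 3)
  H: 10 (length 2)
  A: 1101 (length 4)
Average code length: 78/39 = 2.0000 bits/symbol


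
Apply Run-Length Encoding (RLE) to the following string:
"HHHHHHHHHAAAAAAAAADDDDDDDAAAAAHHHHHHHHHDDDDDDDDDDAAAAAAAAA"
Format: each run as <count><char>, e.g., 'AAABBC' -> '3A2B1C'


Scanning runs left to right:
  i=0: run of 'H' x 9 -> '9H'
  i=9: run of 'A' x 9 -> '9A'
  i=18: run of 'D' x 7 -> '7D'
  i=25: run of 'A' x 5 -> '5A'
  i=30: run of 'H' x 9 -> '9H'
  i=39: run of 'D' x 10 -> '10D'
  i=49: run of 'A' x 9 -> '9A'

RLE = 9H9A7D5A9H10D9A


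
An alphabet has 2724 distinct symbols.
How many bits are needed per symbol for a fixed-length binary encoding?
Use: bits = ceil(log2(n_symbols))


log2(2724) = 11.4115
Bracket: 2^11 = 2048 < 2724 <= 2^12 = 4096
So ceil(log2(2724)) = 12

bits = ceil(log2(2724)) = ceil(11.4115) = 12 bits


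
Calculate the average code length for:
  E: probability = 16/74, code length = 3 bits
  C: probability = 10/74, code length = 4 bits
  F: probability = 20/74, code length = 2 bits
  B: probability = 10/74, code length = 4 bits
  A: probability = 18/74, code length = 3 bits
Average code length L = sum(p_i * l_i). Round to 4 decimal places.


Weighted contributions p_i * l_i:
  E: (16/74) * 3 = 48/74
  C: (10/74) * 4 = 40/74
  F: (20/74) * 2 = 40/74
  B: (10/74) * 4 = 40/74
  A: (18/74) * 3 = 54/74
Sum = (48 + 40 + 40 + 40 + 54)/74 = 222/74

L = 222/74 = 3.0000 bits/symbol


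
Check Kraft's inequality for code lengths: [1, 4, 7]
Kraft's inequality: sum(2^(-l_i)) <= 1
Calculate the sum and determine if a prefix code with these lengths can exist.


Sum = 2^(-1) + 2^(-4) + 2^(-7)
    = 0.5 + 0.0625 + 0.0078125
    = 73/128 = 0.5703125
Since 0.5703125 <= 1, Kraft's inequality IS satisfied.
A prefix code with these lengths CAN exist.

Kraft sum = 0.5703125. Satisfied.


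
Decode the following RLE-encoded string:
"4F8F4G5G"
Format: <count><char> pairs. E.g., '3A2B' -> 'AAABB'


Expanding each <count><char> pair:
  4F -> 'FFFF'
  8F -> 'FFFFFFFF'
  4G -> 'GGGG'
  5G -> 'GGGGG'

Decoded = FFFFFFFFFFFFGGGGGGGGG


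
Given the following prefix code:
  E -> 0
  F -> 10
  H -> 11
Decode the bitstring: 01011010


Decoding step by step:
Bits 0 -> E
Bits 10 -> F
Bits 11 -> H
Bits 0 -> E
Bits 10 -> F


Decoded message: EFHEF


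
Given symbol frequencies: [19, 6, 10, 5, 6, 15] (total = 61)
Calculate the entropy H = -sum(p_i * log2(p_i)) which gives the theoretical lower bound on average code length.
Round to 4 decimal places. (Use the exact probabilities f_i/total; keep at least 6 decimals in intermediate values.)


Per-symbol terms -p_i * log2(p_i) with p_i = f_i/61:
  p = 19/61 = 0.311475: log2(p) = -1.682810, -p*log2(p) = 0.524154
  p = 6/61 = 0.098361: log2(p) = -3.345775, -p*log2(p) = 0.329093
  p = 10/61 = 0.163934: log2(p) = -2.608809, -p*log2(p) = 0.427674
  p = 5/61 = 0.081967: log2(p) = -3.608809, -p*log2(p) = 0.295804
  p = 6/61 = 0.098361: log2(p) = -3.345775, -p*log2(p) = 0.329093
  p = 15/61 = 0.245902: log2(p) = -2.023847, -p*log2(p) = 0.497667
H = 0.524154 + 0.329093 + 0.427674 + 0.295804 + 0.329093 + 0.497667 = 2.403485

H = 2.4035 bits/symbol


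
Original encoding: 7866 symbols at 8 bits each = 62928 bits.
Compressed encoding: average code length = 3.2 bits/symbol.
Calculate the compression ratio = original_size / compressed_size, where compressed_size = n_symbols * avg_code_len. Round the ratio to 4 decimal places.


original_size = n_symbols * orig_bits = 7866 * 8 = 62928 bits
compressed_size = n_symbols * avg_code_len = 7866 * 3.2 = 25171.2 bits
ratio = original_size / compressed_size = 62928 / 25171.2 = 2.5

Compression ratio = 2.5


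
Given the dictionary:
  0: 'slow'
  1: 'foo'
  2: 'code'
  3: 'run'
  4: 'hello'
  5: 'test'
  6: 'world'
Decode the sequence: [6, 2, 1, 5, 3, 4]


Look up each index in the dictionary:
  6 -> 'world'
  2 -> 'code'
  1 -> 'foo'
  5 -> 'test'
  3 -> 'run'
  4 -> 'hello'

Decoded: "world code foo test run hello"


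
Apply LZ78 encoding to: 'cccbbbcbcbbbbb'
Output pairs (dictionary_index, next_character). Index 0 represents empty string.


LZ78 encoding steps:
Dictionary: {0: ''}
Step 1: w='' (idx 0), next='c' -> output (0, 'c'), add 'c' as idx 1
Step 2: w='c' (idx 1), next='c' -> output (1, 'c'), add 'cc' as idx 2
Step 3: w='' (idx 0), next='b' -> output (0, 'b'), add 'b' as idx 3
Step 4: w='b' (idx 3), next='b' -> output (3, 'b'), add 'bb' as idx 4
Step 5: w='c' (idx 1), next='b' -> output (1, 'b'), add 'cb' as idx 5
Step 6: w='cb' (idx 5), next='b' -> output (5, 'b'), add 'cbb' as idx 6
Step 7: w='bb' (idx 4), next='b' -> output (4, 'b'), add 'bbb' as idx 7


Encoded: [(0, 'c'), (1, 'c'), (0, 'b'), (3, 'b'), (1, 'b'), (5, 'b'), (4, 'b')]


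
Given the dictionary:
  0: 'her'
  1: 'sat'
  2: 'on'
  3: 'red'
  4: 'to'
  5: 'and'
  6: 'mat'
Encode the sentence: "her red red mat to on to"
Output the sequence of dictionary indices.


Look up each word in the dictionary:
  'her' -> 0
  'red' -> 3
  'red' -> 3
  'mat' -> 6
  'to' -> 4
  'on' -> 2
  'to' -> 4

Encoded: [0, 3, 3, 6, 4, 2, 4]


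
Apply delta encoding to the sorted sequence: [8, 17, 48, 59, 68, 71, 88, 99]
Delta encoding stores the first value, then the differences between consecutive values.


First value: 8
Deltas:
  17 - 8 = 9
  48 - 17 = 31
  59 - 48 = 11
  68 - 59 = 9
  71 - 68 = 3
  88 - 71 = 17
  99 - 88 = 11


Delta encoded: [8, 9, 31, 11, 9, 3, 17, 11]


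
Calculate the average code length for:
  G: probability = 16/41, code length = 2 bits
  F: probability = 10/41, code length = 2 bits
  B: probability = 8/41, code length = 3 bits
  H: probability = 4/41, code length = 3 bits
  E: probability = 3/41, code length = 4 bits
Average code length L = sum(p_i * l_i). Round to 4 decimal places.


Weighted contributions p_i * l_i:
  G: (16/41) * 2 = 32/41
  F: (10/41) * 2 = 20/41
  B: (8/41) * 3 = 24/41
  H: (4/41) * 3 = 12/41
  E: (3/41) * 4 = 12/41
Sum = (32 + 20 + 24 + 12 + 12)/41 = 100/41

L = 100/41 = 2.4390 bits/symbol


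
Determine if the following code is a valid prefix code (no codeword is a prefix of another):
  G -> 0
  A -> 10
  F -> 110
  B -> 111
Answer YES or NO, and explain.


Checking each pair (does one codeword prefix another?):
  G='0' vs A='10': no prefix
  G='0' vs F='110': no prefix
  G='0' vs B='111': no prefix
  A='10' vs G='0': no prefix
  A='10' vs F='110': no prefix
  A='10' vs B='111': no prefix
  F='110' vs G='0': no prefix
  F='110' vs A='10': no prefix
  F='110' vs B='111': no prefix
  B='111' vs G='0': no prefix
  B='111' vs A='10': no prefix
  B='111' vs F='110': no prefix
No violation found over all pairs.

YES -- this is a valid prefix code. No codeword is a prefix of any other codeword.


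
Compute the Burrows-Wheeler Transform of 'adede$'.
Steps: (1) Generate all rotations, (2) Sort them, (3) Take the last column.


Rotations (sorted):
  0: $adede -> last char: e
  1: adede$ -> last char: $
  2: de$ade -> last char: e
  3: dede$a -> last char: a
  4: e$aded -> last char: d
  5: ede$ad -> last char: d


BWT = e$eadd
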